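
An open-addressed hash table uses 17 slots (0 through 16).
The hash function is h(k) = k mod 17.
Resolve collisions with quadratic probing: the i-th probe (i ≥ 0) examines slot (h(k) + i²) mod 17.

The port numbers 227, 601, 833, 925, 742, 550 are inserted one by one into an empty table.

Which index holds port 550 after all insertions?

10

227: h=6 => slot 6
601: h=6, probe 6,7 => slot 7
833: h=0 => slot 0
925: h=7, probe 7,8 => slot 8
742: h=11 => slot 11
550: h=6, probe 6,7,10 => slot 10
Table: [833, _, _, _, _, _, 227, 601, 925, _, 550, 742, _, _, _, _, _]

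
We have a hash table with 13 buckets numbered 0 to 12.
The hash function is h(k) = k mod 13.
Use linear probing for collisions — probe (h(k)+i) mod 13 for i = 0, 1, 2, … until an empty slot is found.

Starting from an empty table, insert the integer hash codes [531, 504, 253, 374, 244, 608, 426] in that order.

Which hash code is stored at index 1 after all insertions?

531 hashes to 11; slot 11 is free → place at 11.
504 hashes to 10; slot 10 is free → place at 10.
253 hashes to 6; slot 6 is free → place at 6.
374 hashes to 10; 10,11 taken → place at 12.
244 hashes to 10; 10,11,12 taken → place at 0.
608 hashes to 10; 10,11,12,0 taken → place at 1.
426 hashes to 10; 10,11,12,0,1 taken → place at 2.
Table: [244, 608, 426, _, _, _, 253, _, _, _, 504, 531, 374]

608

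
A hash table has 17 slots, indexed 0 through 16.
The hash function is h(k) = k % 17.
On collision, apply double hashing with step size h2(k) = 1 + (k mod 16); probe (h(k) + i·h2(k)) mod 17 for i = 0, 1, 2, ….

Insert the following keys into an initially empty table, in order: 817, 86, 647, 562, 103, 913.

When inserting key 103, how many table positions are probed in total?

3

Insert 817: h=1, slot 1 empty → index 1.
Insert 86: h=1, h2=7, slot 1 occupied → index 8.
Insert 647: h=1, h2=8, slot 1 occupied → index 9.
Insert 562: h=1, h2=3, slot 1 occupied → index 4.
Insert 103: h=1, h2=8, slots 1,9 occupied → index 0.
Insert 913: h=12, slot 12 empty → index 12.
Table: [103, 817, _, _, 562, _, _, _, 86, 647, _, _, 913, _, _, _, _]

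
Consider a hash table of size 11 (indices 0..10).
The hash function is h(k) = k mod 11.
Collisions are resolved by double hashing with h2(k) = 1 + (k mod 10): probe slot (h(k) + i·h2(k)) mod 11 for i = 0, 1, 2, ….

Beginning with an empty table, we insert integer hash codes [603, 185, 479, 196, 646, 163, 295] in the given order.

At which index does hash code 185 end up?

4

603: h=9 -> slot 9
185: h=9, h2=6, probe 9,4 -> slot 4
479: h=6 -> slot 6
196: h=9, h2=7, probe 9,5 -> slot 5
646: h=8 -> slot 8
163: h=9, h2=4, probe 9,2 -> slot 2
295: h=9, h2=6, probe 9,4,10 -> slot 10
Table: [_, _, 163, _, 185, 196, 479, _, 646, 603, 295]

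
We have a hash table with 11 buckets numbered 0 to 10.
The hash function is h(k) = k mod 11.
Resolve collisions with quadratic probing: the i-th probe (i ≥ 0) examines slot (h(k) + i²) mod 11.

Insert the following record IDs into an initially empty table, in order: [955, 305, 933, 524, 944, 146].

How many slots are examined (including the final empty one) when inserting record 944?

955: h=9 -> slot 9
305: h=8 -> slot 8
933: h=9, probe 9,10 -> slot 10
524: h=7 -> slot 7
944: h=9, probe 9,10,2 -> slot 2
146: h=3 -> slot 3
Table: [., ., 944, 146, ., ., ., 524, 305, 955, 933]

3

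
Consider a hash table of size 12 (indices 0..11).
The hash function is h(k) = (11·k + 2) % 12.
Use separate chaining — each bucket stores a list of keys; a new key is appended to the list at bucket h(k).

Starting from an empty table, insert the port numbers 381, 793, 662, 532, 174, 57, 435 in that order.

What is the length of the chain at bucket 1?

381 -> bucket 5
793 -> bucket 1
662 -> bucket 0
532 -> bucket 10
174 -> bucket 8
57 -> bucket 5 (collision)
435 -> bucket 11
Final buckets:
0: 662
1: 793
2: _
3: _
4: _
5: 381 -> 57
6: _
7: _
8: 174
9: _
10: 532
11: 435

1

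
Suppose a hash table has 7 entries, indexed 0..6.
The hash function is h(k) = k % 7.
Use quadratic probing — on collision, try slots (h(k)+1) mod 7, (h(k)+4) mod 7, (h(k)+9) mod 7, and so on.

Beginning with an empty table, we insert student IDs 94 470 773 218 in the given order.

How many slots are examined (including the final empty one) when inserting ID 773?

2

94 hashes to 3; slot 3 is free → place at 3.
470 hashes to 1; slot 1 is free → place at 1.
773 hashes to 3; 3 taken → place at 4.
218 hashes to 1; 1 taken → place at 2.
Table: [., 470, 218, 94, 773, ., .]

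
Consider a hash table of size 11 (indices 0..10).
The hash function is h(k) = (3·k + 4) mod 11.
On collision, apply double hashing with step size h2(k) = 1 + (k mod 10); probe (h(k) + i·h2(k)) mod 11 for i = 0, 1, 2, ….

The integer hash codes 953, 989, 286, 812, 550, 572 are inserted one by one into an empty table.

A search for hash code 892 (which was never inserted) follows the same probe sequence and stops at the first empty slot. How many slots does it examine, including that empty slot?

2

953 hashes to 3; slot 3 is free -> place at 3.
989 hashes to 1; slot 1 is free -> place at 1.
286 hashes to 4; slot 4 is free -> place at 4.
812 hashes to 9; slot 9 is free -> place at 9.
550 hashes to 4, h2=1; 4 taken -> place at 5.
572 hashes to 4, h2=3; 4 taken -> place at 7.
Table: [., 989, ., 953, 286, 550, ., 572, ., 812, .]
Lookup 892: h=7, h2=3, probe 7,10 → slot 10 empty, not found.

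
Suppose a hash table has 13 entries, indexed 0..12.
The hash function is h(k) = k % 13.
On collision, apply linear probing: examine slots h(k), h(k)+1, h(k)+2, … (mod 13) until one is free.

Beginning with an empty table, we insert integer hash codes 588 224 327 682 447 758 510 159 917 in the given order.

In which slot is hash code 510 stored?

8

588 hashes to 3; slot 3 is free => place at 3.
224 hashes to 3; 3 taken => place at 4.
327 hashes to 2; slot 2 is free => place at 2.
682 hashes to 6; slot 6 is free => place at 6.
447 hashes to 5; slot 5 is free => place at 5.
758 hashes to 4; 4,5,6 taken => place at 7.
510 hashes to 3; 3,4,5,6,7 taken => place at 8.
159 hashes to 3; 3,4,5,6,7,8 taken => place at 9.
917 hashes to 7; 7,8,9 taken => place at 10.
Table: [∅, ∅, 327, 588, 224, 447, 682, 758, 510, 159, 917, ∅, ∅]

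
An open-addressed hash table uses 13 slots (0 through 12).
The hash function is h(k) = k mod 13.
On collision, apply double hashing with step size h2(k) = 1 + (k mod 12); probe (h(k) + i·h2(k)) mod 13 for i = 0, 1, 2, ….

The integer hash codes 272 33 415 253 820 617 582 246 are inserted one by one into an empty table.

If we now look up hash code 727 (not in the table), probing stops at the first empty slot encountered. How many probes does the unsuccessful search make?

Insert 272: h=12, slot 12 empty → index 12.
Insert 33: h=7, slot 7 empty → index 7.
Insert 415: h=12, h2=8, slots 12,7 occupied → index 2.
Insert 253: h=6, slot 6 empty → index 6.
Insert 820: h=1, slot 1 empty → index 1.
Insert 617: h=6, h2=6, slots 6,12 occupied → index 5.
Insert 582: h=10, slot 10 empty → index 10.
Insert 246: h=12, h2=7, slots 12,6 occupied → index 0.
Table: [246, 820, 415, ., ., 617, 253, 33, ., ., 582, ., 272]
Lookup 727: h=12, h2=8, probe 12,7,2,10,5,0,8 → slot 8 empty, not found.

7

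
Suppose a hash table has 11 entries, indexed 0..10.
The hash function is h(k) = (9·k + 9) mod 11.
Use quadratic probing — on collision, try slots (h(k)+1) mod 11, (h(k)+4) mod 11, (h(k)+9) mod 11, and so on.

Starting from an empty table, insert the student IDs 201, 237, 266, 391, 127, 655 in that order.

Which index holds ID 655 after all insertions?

201: h=3 => slot 3
237: h=8 => slot 8
266: h=5 => slot 5
391: h=8, probe 8,9 => slot 9
127: h=8, probe 8,9,1 => slot 1
655: h=8, probe 8,9,1,6 => slot 6
Table: [_, 127, _, 201, _, 266, 655, _, 237, 391, _]

6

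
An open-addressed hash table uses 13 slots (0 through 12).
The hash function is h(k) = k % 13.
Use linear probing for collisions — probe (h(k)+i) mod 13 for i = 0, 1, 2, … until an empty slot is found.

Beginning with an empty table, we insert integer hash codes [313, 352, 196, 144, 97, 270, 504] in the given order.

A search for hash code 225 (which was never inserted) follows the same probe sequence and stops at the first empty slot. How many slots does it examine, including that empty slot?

2

313: h=1 -> slot 1
352: h=1, probe 1,2 -> slot 2
196: h=1, probe 1,2,3 -> slot 3
144: h=1, probe 1,2,3,4 -> slot 4
97: h=6 -> slot 6
270: h=10 -> slot 10
504: h=10, probe 10,11 -> slot 11
Table: [∅, 313, 352, 196, 144, ∅, 97, ∅, ∅, ∅, 270, 504, ∅]
Lookup 225: h=4, probe 4,5 → slot 5 empty, not found.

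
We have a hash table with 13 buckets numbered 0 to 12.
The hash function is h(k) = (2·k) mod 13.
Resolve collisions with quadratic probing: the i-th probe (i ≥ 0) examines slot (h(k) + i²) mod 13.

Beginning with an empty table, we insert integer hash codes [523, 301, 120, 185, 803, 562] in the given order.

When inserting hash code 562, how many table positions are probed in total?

523: h=6 → slot 6
301: h=4 → slot 4
120: h=6, probe 6,7 → slot 7
185: h=6, probe 6,7,10 → slot 10
803: h=7, probe 7,8 → slot 8
562: h=6, probe 6,7,10,2 → slot 2
Table: [_, _, 562, _, 301, _, 523, 120, 803, _, 185, _, _]

4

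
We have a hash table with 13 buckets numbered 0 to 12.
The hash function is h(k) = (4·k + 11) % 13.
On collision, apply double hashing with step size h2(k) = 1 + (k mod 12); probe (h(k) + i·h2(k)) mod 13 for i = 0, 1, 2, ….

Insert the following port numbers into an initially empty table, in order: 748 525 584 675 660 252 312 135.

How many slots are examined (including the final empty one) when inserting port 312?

Insert 748: h=0, slot 0 empty => index 0.
Insert 525: h=5, slot 5 empty => index 5.
Insert 584: h=7, slot 7 empty => index 7.
Insert 675: h=7, h2=4, slot 7 occupied => index 11.
Insert 660: h=12, slot 12 empty => index 12.
Insert 252: h=5, h2=1, slot 5 occupied => index 6.
Insert 312: h=11, h2=1, slots 11,12,0 occupied => index 1.
Insert 135: h=5, h2=4, slot 5 occupied => index 9.
Table: [748, 312, —, —, —, 525, 252, 584, —, 135, —, 675, 660]

4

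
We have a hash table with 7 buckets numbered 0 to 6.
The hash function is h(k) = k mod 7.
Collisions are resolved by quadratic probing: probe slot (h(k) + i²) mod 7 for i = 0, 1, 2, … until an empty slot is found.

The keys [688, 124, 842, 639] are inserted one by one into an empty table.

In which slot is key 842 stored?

688: h=2 → slot 2
124: h=5 → slot 5
842: h=2, probe 2,3 → slot 3
639: h=2, probe 2,3,6 → slot 6
Table: [., ., 688, 842, ., 124, 639]

3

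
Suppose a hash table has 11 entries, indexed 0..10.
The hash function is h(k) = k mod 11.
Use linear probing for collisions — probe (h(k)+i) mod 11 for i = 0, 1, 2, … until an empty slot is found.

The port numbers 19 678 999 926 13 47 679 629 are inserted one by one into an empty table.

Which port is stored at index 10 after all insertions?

19 hashes to 8; slot 8 is free -> place at 8.
678 hashes to 7; slot 7 is free -> place at 7.
999 hashes to 9; slot 9 is free -> place at 9.
926 hashes to 2; slot 2 is free -> place at 2.
13 hashes to 2; 2 taken -> place at 3.
47 hashes to 3; 3 taken -> place at 4.
679 hashes to 8; 8,9 taken -> place at 10.
629 hashes to 2; 2,3,4 taken -> place at 5.
Table: [—, —, 926, 13, 47, 629, —, 678, 19, 999, 679]

679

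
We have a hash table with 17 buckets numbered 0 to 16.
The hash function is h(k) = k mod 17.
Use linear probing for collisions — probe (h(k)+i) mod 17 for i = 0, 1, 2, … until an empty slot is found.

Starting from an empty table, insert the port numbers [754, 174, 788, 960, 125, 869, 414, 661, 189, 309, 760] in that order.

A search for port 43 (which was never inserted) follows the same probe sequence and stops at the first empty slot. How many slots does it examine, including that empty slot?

3

Insert 754: h=6, slot 6 empty -> index 6.
Insert 174: h=4, slot 4 empty -> index 4.
Insert 788: h=6, slot 6 occupied -> index 7.
Insert 960: h=8, slot 8 empty -> index 8.
Insert 125: h=6, slots 6,7,8 occupied -> index 9.
Insert 869: h=2, slot 2 empty -> index 2.
Insert 414: h=6, slots 6,7,8,9 occupied -> index 10.
Insert 661: h=15, slot 15 empty -> index 15.
Insert 189: h=2, slot 2 occupied -> index 3.
Insert 309: h=3, slots 3,4 occupied -> index 5.
Insert 760: h=12, slot 12 empty -> index 12.
Table: [-, -, 869, 189, 174, 309, 754, 788, 960, 125, 414, -, 760, -, -, 661, -]
Lookup 43: h=9, probe 9,10,11 → slot 11 empty, not found.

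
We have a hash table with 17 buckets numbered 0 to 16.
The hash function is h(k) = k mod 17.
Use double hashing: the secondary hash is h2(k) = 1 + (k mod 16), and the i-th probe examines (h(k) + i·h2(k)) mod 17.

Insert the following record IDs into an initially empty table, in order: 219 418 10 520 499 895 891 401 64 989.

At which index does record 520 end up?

Insert 219: h=15, slot 15 empty -> index 15.
Insert 418: h=10, slot 10 empty -> index 10.
Insert 10: h=10, h2=11, slot 10 occupied -> index 4.
Insert 520: h=10, h2=9, slot 10 occupied -> index 2.
Insert 499: h=6, slot 6 empty -> index 6.
Insert 895: h=11, slot 11 empty -> index 11.
Insert 891: h=7, slot 7 empty -> index 7.
Insert 401: h=10, h2=2, slot 10 occupied -> index 12.
Insert 64: h=13, slot 13 empty -> index 13.
Insert 989: h=3, slot 3 empty -> index 3.
Table: [∅, ∅, 520, 989, 10, ∅, 499, 891, ∅, ∅, 418, 895, 401, 64, ∅, 219, ∅]

2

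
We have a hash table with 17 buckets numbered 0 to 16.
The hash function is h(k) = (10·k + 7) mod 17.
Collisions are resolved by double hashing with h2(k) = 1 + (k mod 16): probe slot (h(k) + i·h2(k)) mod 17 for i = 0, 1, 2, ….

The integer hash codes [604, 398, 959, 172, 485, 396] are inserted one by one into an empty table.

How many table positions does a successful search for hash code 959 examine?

2

604 hashes to 12; slot 12 is free → place at 12.
398 hashes to 9; slot 9 is free → place at 9.
959 hashes to 9, h2=16; 9 taken → place at 8.
172 hashes to 10; slot 10 is free → place at 10.
485 hashes to 12, h2=6; 12 taken → place at 1.
396 hashes to 6; slot 6 is free → place at 6.
Table: [., 485, ., ., ., ., 396, ., 959, 398, 172, ., 604, ., ., ., .]
Lookup 959: h=9, h2=16, probe 9,8 → found at 8.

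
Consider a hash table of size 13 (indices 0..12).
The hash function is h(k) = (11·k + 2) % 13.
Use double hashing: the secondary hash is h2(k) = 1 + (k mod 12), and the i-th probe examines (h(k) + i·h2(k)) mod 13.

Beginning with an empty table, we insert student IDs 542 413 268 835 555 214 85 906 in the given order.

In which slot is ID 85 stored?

542: h=10 => slot 10
413: h=8 => slot 8
268: h=12 => slot 12
835: h=9 => slot 9
555: h=10, h2=4, probe 10,1 => slot 1
214: h=3 => slot 3
85: h=1, h2=2, probe 1,3,5 => slot 5
906: h=10, h2=7, probe 10,4 => slot 4
Table: [_, 555, _, 214, 906, 85, _, _, 413, 835, 542, _, 268]

5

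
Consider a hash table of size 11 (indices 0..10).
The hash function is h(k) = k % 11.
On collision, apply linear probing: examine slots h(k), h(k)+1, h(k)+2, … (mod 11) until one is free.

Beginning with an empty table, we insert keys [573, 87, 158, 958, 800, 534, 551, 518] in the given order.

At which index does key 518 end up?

573 hashes to 1; slot 1 is free => place at 1.
87 hashes to 10; slot 10 is free => place at 10.
158 hashes to 4; slot 4 is free => place at 4.
958 hashes to 1; 1 taken => place at 2.
800 hashes to 8; slot 8 is free => place at 8.
534 hashes to 6; slot 6 is free => place at 6.
551 hashes to 1; 1,2 taken => place at 3.
518 hashes to 1; 1,2,3,4 taken => place at 5.
Table: [_, 573, 958, 551, 158, 518, 534, _, 800, _, 87]

5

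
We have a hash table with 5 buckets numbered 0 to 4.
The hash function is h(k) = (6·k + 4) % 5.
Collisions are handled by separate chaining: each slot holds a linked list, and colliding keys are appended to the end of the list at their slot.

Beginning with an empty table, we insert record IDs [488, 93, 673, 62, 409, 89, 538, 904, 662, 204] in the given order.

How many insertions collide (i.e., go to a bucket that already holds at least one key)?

Insert 488: h=2, bucket 2 empty → new chain.
Insert 93: h=2, bucket 2 nonempty → append to chain.
Insert 673: h=2, bucket 2 nonempty → append to chain.
Insert 62: h=1, bucket 1 empty → new chain.
Insert 409: h=3, bucket 3 empty → new chain.
Insert 89: h=3, bucket 3 nonempty → append to chain.
Insert 538: h=2, bucket 2 nonempty → append to chain.
Insert 904: h=3, bucket 3 nonempty → append to chain.
Insert 662: h=1, bucket 1 nonempty → append to chain.
Insert 204: h=3, bucket 3 nonempty → append to chain.
Final buckets:
0: —
1: 62 -> 662
2: 488 -> 93 -> 673 -> 538
3: 409 -> 89 -> 904 -> 204
4: —

7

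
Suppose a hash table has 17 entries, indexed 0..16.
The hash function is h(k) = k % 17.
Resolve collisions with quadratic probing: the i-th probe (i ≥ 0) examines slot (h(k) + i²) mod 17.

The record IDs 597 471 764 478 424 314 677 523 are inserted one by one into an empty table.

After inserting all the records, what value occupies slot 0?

424

597: h=2 -> slot 2
471: h=12 -> slot 12
764: h=16 -> slot 16
478: h=2, probe 2,3 -> slot 3
424: h=16, probe 16,0 -> slot 0
314: h=8 -> slot 8
677: h=14 -> slot 14
523: h=13 -> slot 13
Table: [424, _, 597, 478, _, _, _, _, 314, _, _, _, 471, 523, 677, _, 764]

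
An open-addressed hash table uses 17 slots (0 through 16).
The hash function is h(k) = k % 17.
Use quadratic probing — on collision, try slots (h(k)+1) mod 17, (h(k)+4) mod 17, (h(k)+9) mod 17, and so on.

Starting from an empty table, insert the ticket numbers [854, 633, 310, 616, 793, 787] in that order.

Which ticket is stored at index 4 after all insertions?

Insert 854: h=4, slot 4 empty => index 4.
Insert 633: h=4, slot 4 occupied => index 5.
Insert 310: h=4, slots 4,5 occupied => index 8.
Insert 616: h=4, slots 4,5,8 occupied => index 13.
Insert 793: h=11, slot 11 empty => index 11.
Insert 787: h=5, slot 5 occupied => index 6.
Table: [-, -, -, -, 854, 633, 787, -, 310, -, -, 793, -, 616, -, -, -]

854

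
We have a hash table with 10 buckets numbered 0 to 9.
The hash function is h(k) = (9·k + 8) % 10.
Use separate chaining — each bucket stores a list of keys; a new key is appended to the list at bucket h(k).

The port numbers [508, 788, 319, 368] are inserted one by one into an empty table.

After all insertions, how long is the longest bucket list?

3

Insert 508: h=0, bucket 0 empty -> new chain.
Insert 788: h=0, bucket 0 nonempty -> append to chain.
Insert 319: h=9, bucket 9 empty -> new chain.
Insert 368: h=0, bucket 0 nonempty -> append to chain.
Final buckets:
0: 508 -> 788 -> 368
1: ∅
2: ∅
3: ∅
4: ∅
5: ∅
6: ∅
7: ∅
8: ∅
9: 319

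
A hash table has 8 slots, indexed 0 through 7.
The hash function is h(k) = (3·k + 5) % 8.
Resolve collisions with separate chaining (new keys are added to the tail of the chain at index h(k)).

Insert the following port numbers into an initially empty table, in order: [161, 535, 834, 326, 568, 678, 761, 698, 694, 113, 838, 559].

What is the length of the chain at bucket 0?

161 → bucket 0
535 → bucket 2
834 → bucket 3
326 → bucket 7
568 → bucket 5
678 → bucket 7 (collision)
761 → bucket 0 (collision)
698 → bucket 3 (collision)
694 → bucket 7 (collision)
113 → bucket 0 (collision)
838 → bucket 7 (collision)
559 → bucket 2 (collision)
Final buckets:
0: 161 -> 761 -> 113
1: _
2: 535 -> 559
3: 834 -> 698
4: _
5: 568
6: _
7: 326 -> 678 -> 694 -> 838

3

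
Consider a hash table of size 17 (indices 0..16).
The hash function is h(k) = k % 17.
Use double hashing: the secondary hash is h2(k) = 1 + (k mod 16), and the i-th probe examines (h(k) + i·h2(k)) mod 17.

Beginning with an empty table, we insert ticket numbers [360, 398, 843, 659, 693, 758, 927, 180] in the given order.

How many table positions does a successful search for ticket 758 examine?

Insert 360: h=3, slot 3 empty -> index 3.
Insert 398: h=7, slot 7 empty -> index 7.
Insert 843: h=10, slot 10 empty -> index 10.
Insert 659: h=13, slot 13 empty -> index 13.
Insert 693: h=13, h2=6, slot 13 occupied -> index 2.
Insert 758: h=10, h2=7, slot 10 occupied -> index 0.
Insert 927: h=9, slot 9 empty -> index 9.
Insert 180: h=10, h2=5, slot 10 occupied -> index 15.
Table: [758, —, 693, 360, —, —, —, 398, —, 927, 843, —, —, 659, —, 180, —]
Lookup 758: h=10, h2=7, probe 10,0 → found at 0.

2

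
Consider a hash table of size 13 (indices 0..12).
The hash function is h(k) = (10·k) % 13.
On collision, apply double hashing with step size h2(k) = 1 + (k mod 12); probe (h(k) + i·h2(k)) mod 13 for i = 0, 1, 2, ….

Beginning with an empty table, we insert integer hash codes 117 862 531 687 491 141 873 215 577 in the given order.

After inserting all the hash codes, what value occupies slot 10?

117 hashes to 0; slot 0 is free → place at 0.
862 hashes to 1; slot 1 is free → place at 1.
531 hashes to 6; slot 6 is free → place at 6.
687 hashes to 6, h2=4; 6 taken → place at 10.
491 hashes to 9; slot 9 is free → place at 9.
141 hashes to 6, h2=10; 6 taken → place at 3.
873 hashes to 7; slot 7 is free → place at 7.
215 hashes to 5; slot 5 is free → place at 5.
577 hashes to 11; slot 11 is free → place at 11.
Table: [117, 862, —, 141, —, 215, 531, 873, —, 491, 687, 577, —]

687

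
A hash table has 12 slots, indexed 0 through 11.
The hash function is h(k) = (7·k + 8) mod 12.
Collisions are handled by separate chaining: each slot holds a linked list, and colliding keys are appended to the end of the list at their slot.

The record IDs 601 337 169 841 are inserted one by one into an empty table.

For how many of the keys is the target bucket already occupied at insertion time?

601 → bucket 3
337 → bucket 3 (collision)
169 → bucket 3 (collision)
841 → bucket 3 (collision)
Final buckets:
0: ∅
1: ∅
2: ∅
3: 601 -> 337 -> 169 -> 841
4: ∅
5: ∅
6: ∅
7: ∅
8: ∅
9: ∅
10: ∅
11: ∅

3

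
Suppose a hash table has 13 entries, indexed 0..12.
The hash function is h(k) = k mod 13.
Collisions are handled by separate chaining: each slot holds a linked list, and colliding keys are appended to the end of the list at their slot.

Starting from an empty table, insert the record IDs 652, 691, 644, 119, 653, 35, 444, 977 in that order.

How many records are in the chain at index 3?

1

652 -> bucket 2
691 -> bucket 2 (collision)
644 -> bucket 7
119 -> bucket 2 (collision)
653 -> bucket 3
35 -> bucket 9
444 -> bucket 2 (collision)
977 -> bucket 2 (collision)
Final buckets:
0: .
1: .
2: 652 -> 691 -> 119 -> 444 -> 977
3: 653
4: .
5: .
6: .
7: 644
8: .
9: 35
10: .
11: .
12: .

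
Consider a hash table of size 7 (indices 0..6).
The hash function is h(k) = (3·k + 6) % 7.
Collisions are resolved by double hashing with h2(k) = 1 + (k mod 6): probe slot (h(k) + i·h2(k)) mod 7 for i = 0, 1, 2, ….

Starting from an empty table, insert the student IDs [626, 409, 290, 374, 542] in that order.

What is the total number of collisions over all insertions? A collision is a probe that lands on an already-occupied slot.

Insert 626: h=1, slot 1 empty → index 1.
Insert 409: h=1, h2=2, slot 1 occupied → index 3.
Insert 290: h=1, h2=3, slot 1 occupied → index 4.
Insert 374: h=1, h2=3, slots 1,4 occupied → index 0.
Insert 542: h=1, h2=3, slots 1,4,0,3 occupied → index 6.
Table: [374, 626, _, 409, 290, _, 542]

8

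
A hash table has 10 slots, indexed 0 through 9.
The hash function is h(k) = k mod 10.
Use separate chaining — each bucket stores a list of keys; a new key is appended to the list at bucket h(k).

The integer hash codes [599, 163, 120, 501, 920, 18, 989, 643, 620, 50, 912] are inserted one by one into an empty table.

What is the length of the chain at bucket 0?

4

599 → bucket 9
163 → bucket 3
120 → bucket 0
501 → bucket 1
920 → bucket 0 (collision)
18 → bucket 8
989 → bucket 9 (collision)
643 → bucket 3 (collision)
620 → bucket 0 (collision)
50 → bucket 0 (collision)
912 → bucket 2
Final buckets:
0: 120 -> 920 -> 620 -> 50
1: 501
2: 912
3: 163 -> 643
4: —
5: —
6: —
7: —
8: 18
9: 599 -> 989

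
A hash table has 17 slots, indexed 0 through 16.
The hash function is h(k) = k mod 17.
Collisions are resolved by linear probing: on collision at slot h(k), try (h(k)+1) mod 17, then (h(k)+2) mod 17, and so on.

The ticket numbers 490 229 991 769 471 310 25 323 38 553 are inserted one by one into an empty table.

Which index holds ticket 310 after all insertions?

490 hashes to 14; slot 14 is free -> place at 14.
229 hashes to 8; slot 8 is free -> place at 8.
991 hashes to 5; slot 5 is free -> place at 5.
769 hashes to 4; slot 4 is free -> place at 4.
471 hashes to 12; slot 12 is free -> place at 12.
310 hashes to 4; 4,5 taken -> place at 6.
25 hashes to 8; 8 taken -> place at 9.
323 hashes to 0; slot 0 is free -> place at 0.
38 hashes to 4; 4,5,6 taken -> place at 7.
553 hashes to 9; 9 taken -> place at 10.
Table: [323, ., ., ., 769, 991, 310, 38, 229, 25, 553, ., 471, ., 490, ., .]

6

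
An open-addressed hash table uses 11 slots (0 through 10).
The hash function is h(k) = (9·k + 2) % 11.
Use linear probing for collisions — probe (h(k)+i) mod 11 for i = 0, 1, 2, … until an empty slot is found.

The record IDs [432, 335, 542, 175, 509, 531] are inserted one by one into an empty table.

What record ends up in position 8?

432: h=7 → slot 7
335: h=3 → slot 3
542: h=7, probe 7,8 → slot 8
175: h=4 → slot 4
509: h=7, probe 7,8,9 → slot 9
531: h=7, probe 7,8,9,10 → slot 10
Table: [_, _, _, 335, 175, _, _, 432, 542, 509, 531]

542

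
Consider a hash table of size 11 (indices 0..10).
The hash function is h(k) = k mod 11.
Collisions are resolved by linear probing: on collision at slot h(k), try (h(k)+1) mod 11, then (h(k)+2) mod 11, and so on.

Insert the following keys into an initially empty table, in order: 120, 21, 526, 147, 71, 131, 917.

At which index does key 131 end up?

Insert 120: h=10, slot 10 empty => index 10.
Insert 21: h=10, slot 10 occupied => index 0.
Insert 526: h=9, slot 9 empty => index 9.
Insert 147: h=4, slot 4 empty => index 4.
Insert 71: h=5, slot 5 empty => index 5.
Insert 131: h=10, slots 10,0 occupied => index 1.
Insert 917: h=4, slots 4,5 occupied => index 6.
Table: [21, 131, _, _, 147, 71, 917, _, _, 526, 120]

1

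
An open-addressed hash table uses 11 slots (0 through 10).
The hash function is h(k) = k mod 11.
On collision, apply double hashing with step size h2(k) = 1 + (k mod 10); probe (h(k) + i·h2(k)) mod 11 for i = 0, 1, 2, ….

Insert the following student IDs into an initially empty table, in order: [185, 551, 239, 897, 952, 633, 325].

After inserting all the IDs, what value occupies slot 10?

185 hashes to 9; slot 9 is free => place at 9.
551 hashes to 1; slot 1 is free => place at 1.
239 hashes to 8; slot 8 is free => place at 8.
897 hashes to 6; slot 6 is free => place at 6.
952 hashes to 6, h2=3; 6,9,1 taken => place at 4.
633 hashes to 6, h2=4; 6 taken => place at 10.
325 hashes to 6, h2=6; 6,1 taken => place at 7.
Table: [-, 551, -, -, 952, -, 897, 325, 239, 185, 633]

633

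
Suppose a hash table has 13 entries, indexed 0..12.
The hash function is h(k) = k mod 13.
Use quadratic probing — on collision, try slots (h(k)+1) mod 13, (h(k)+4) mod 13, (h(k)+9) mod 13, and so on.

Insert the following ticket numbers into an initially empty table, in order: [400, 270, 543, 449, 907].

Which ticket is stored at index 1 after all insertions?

400 hashes to 10; slot 10 is free -> place at 10.
270 hashes to 10; 10 taken -> place at 11.
543 hashes to 10; 10,11 taken -> place at 1.
449 hashes to 7; slot 7 is free -> place at 7.
907 hashes to 10; 10,11,1 taken -> place at 6.
Table: [-, 543, -, -, -, -, 907, 449, -, -, 400, 270, -]

543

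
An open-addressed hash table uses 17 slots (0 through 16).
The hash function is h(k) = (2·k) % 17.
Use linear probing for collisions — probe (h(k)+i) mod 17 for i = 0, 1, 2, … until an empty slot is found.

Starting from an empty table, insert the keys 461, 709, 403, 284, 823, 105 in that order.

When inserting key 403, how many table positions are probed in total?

461: h=4 → slot 4
709: h=7 → slot 7
403: h=7, probe 7,8 → slot 8
284: h=7, probe 7,8,9 → slot 9
823: h=14 → slot 14
105: h=6 → slot 6
Table: [∅, ∅, ∅, ∅, 461, ∅, 105, 709, 403, 284, ∅, ∅, ∅, ∅, 823, ∅, ∅]

2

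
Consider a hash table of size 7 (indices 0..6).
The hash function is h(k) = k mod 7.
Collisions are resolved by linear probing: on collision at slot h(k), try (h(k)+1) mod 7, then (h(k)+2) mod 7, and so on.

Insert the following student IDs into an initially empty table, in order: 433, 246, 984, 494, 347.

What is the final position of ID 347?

433: h=6 => slot 6
246: h=1 => slot 1
984: h=4 => slot 4
494: h=4, probe 4,5 => slot 5
347: h=4, probe 4,5,6,0 => slot 0
Table: [347, 246, -, -, 984, 494, 433]

0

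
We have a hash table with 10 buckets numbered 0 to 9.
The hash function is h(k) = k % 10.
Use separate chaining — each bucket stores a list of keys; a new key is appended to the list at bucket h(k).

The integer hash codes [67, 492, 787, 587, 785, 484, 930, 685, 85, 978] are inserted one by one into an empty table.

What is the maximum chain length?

Insert 67: h=7, bucket 7 empty → new chain.
Insert 492: h=2, bucket 2 empty → new chain.
Insert 787: h=7, bucket 7 nonempty → append to chain.
Insert 587: h=7, bucket 7 nonempty → append to chain.
Insert 785: h=5, bucket 5 empty → new chain.
Insert 484: h=4, bucket 4 empty → new chain.
Insert 930: h=0, bucket 0 empty → new chain.
Insert 685: h=5, bucket 5 nonempty → append to chain.
Insert 85: h=5, bucket 5 nonempty → append to chain.
Insert 978: h=8, bucket 8 empty → new chain.
Final buckets:
0: 930
1: —
2: 492
3: —
4: 484
5: 785 -> 685 -> 85
6: —
7: 67 -> 787 -> 587
8: 978
9: —

3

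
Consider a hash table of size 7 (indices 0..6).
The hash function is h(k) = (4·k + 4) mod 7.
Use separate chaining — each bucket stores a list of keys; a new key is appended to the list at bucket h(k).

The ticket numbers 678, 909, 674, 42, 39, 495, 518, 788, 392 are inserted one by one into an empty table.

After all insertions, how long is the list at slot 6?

678 -> bucket 0
909 -> bucket 0 (collision)
674 -> bucket 5
42 -> bucket 4
39 -> bucket 6
495 -> bucket 3
518 -> bucket 4 (collision)
788 -> bucket 6 (collision)
392 -> bucket 4 (collision)
Final buckets:
0: 678 -> 909
1: -
2: -
3: 495
4: 42 -> 518 -> 392
5: 674
6: 39 -> 788

2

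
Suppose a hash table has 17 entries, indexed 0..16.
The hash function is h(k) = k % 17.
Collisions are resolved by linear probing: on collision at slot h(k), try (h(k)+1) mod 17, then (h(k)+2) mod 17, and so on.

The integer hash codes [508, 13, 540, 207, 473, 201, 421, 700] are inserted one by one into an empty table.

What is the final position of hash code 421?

1

Insert 508: h=15, slot 15 empty -> index 15.
Insert 13: h=13, slot 13 empty -> index 13.
Insert 540: h=13, slot 13 occupied -> index 14.
Insert 207: h=3, slot 3 empty -> index 3.
Insert 473: h=14, slots 14,15 occupied -> index 16.
Insert 201: h=14, slots 14,15,16 occupied -> index 0.
Insert 421: h=13, slots 13,14,15,16,0 occupied -> index 1.
Insert 700: h=3, slot 3 occupied -> index 4.
Table: [201, 421, _, 207, 700, _, _, _, _, _, _, _, _, 13, 540, 508, 473]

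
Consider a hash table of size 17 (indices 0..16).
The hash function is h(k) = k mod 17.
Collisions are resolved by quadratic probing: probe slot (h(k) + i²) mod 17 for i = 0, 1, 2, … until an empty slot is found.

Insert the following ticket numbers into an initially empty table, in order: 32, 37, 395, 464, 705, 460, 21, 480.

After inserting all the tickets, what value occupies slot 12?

480

32: h=15 => slot 15
37: h=3 => slot 3
395: h=4 => slot 4
464: h=5 => slot 5
705: h=8 => slot 8
460: h=1 => slot 1
21: h=4, probe 4,5,8,13 => slot 13
480: h=4, probe 4,5,8,13,3,12 => slot 12
Table: [∅, 460, ∅, 37, 395, 464, ∅, ∅, 705, ∅, ∅, ∅, 480, 21, ∅, 32, ∅]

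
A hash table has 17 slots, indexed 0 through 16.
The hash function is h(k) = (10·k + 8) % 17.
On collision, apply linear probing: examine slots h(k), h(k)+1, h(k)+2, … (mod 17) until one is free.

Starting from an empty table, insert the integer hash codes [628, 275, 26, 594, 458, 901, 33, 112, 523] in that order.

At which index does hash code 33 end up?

628 hashes to 15; slot 15 is free -> place at 15.
275 hashes to 4; slot 4 is free -> place at 4.
26 hashes to 13; slot 13 is free -> place at 13.
594 hashes to 15; 15 taken -> place at 16.
458 hashes to 15; 15,16 taken -> place at 0.
901 hashes to 8; slot 8 is free -> place at 8.
33 hashes to 15; 15,16,0 taken -> place at 1.
112 hashes to 6; slot 6 is free -> place at 6.
523 hashes to 2; slot 2 is free -> place at 2.
Table: [458, 33, 523, ∅, 275, ∅, 112, ∅, 901, ∅, ∅, ∅, ∅, 26, ∅, 628, 594]

1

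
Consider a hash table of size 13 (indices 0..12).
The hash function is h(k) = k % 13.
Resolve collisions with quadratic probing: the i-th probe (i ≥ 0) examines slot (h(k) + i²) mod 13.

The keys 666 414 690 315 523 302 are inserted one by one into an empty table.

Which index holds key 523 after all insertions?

7

Insert 666: h=3, slot 3 empty -> index 3.
Insert 414: h=11, slot 11 empty -> index 11.
Insert 690: h=1, slot 1 empty -> index 1.
Insert 315: h=3, slot 3 occupied -> index 4.
Insert 523: h=3, slots 3,4 occupied -> index 7.
Insert 302: h=3, slots 3,4,7 occupied -> index 12.
Table: [—, 690, —, 666, 315, —, —, 523, —, —, —, 414, 302]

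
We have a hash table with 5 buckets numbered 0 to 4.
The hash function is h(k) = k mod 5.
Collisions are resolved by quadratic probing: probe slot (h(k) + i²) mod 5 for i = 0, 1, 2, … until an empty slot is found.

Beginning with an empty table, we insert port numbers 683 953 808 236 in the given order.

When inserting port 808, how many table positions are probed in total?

3

Insert 683: h=3, slot 3 empty -> index 3.
Insert 953: h=3, slot 3 occupied -> index 4.
Insert 808: h=3, slots 3,4 occupied -> index 2.
Insert 236: h=1, slot 1 empty -> index 1.
Table: [-, 236, 808, 683, 953]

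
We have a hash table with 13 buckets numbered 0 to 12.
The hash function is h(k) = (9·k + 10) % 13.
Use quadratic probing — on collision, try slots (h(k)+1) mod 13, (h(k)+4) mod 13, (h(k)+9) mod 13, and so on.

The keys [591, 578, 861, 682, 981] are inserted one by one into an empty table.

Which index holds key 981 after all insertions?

8

591: h=12 → slot 12
578: h=12, probe 12,0 → slot 0
861: h=11 → slot 11
682: h=12, probe 12,0,3 → slot 3
981: h=12, probe 12,0,3,8 → slot 8
Table: [578, —, —, 682, —, —, —, —, 981, —, —, 861, 591]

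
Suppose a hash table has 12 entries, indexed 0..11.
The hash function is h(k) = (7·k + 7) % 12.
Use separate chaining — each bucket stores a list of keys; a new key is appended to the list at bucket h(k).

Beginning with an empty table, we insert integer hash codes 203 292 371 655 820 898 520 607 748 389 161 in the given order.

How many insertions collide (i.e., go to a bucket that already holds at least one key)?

203 -> bucket 0
292 -> bucket 11
371 -> bucket 0 (collision)
655 -> bucket 8
820 -> bucket 11 (collision)
898 -> bucket 5
520 -> bucket 11 (collision)
607 -> bucket 8 (collision)
748 -> bucket 11 (collision)
389 -> bucket 6
161 -> bucket 6 (collision)
Final buckets:
0: 203 -> 371
1: _
2: _
3: _
4: _
5: 898
6: 389 -> 161
7: _
8: 655 -> 607
9: _
10: _
11: 292 -> 820 -> 520 -> 748

6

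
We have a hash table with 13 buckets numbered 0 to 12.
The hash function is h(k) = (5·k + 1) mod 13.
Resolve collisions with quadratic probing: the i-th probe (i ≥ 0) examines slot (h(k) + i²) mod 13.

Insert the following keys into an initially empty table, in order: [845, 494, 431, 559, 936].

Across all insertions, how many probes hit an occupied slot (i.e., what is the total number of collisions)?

845: h=1 → slot 1
494: h=1, probe 1,2 → slot 2
431: h=11 → slot 11
559: h=1, probe 1,2,5 → slot 5
936: h=1, probe 1,2,5,10 → slot 10
Table: [., 845, 494, ., ., 559, ., ., ., ., 936, 431, .]

6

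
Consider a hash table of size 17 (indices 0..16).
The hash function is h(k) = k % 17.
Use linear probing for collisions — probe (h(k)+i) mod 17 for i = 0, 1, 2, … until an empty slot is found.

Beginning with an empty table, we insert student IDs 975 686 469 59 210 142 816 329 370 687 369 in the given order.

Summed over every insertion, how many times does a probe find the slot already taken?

25

975 hashes to 6; slot 6 is free → place at 6.
686 hashes to 6; 6 taken → place at 7.
469 hashes to 10; slot 10 is free → place at 10.
59 hashes to 8; slot 8 is free → place at 8.
210 hashes to 6; 6,7,8 taken → place at 9.
142 hashes to 6; 6,7,8,9,10 taken → place at 11.
816 hashes to 0; slot 0 is free → place at 0.
329 hashes to 6; 6,7,8,9,10,11 taken → place at 12.
370 hashes to 13; slot 13 is free → place at 13.
687 hashes to 7; 7,8,9,10,11,12,13 taken → place at 14.
369 hashes to 12; 12,13,14 taken → place at 15.
Table: [816, ., ., ., ., ., 975, 686, 59, 210, 469, 142, 329, 370, 687, 369, .]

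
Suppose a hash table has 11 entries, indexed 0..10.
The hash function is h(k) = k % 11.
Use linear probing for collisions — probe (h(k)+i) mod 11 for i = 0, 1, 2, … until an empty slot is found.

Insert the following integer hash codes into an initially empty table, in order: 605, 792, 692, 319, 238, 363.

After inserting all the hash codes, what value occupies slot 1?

792

Insert 605: h=0, slot 0 empty -> index 0.
Insert 792: h=0, slot 0 occupied -> index 1.
Insert 692: h=10, slot 10 empty -> index 10.
Insert 319: h=0, slots 0,1 occupied -> index 2.
Insert 238: h=7, slot 7 empty -> index 7.
Insert 363: h=0, slots 0,1,2 occupied -> index 3.
Table: [605, 792, 319, 363, -, -, -, 238, -, -, 692]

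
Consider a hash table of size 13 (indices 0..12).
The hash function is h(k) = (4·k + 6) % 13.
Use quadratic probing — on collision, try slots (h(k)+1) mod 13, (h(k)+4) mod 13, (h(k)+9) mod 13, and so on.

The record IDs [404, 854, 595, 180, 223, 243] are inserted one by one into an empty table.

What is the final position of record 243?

4

404: h=10 => slot 10
854: h=3 => slot 3
595: h=7 => slot 7
180: h=11 => slot 11
223: h=1 => slot 1
243: h=3, probe 3,4 => slot 4
Table: [_, 223, _, 854, 243, _, _, 595, _, _, 404, 180, _]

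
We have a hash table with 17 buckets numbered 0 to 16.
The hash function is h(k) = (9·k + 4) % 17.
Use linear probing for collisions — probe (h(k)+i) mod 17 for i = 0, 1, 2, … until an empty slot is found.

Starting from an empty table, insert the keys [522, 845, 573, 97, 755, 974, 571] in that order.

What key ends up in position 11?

845

522 hashes to 10; slot 10 is free → place at 10.
845 hashes to 10; 10 taken → place at 11.
573 hashes to 10; 10,11 taken → place at 12.
97 hashes to 10; 10,11,12 taken → place at 13.
755 hashes to 16; slot 16 is free → place at 16.
974 hashes to 15; slot 15 is free → place at 15.
571 hashes to 9; slot 9 is free → place at 9.
Table: [-, -, -, -, -, -, -, -, -, 571, 522, 845, 573, 97, -, 974, 755]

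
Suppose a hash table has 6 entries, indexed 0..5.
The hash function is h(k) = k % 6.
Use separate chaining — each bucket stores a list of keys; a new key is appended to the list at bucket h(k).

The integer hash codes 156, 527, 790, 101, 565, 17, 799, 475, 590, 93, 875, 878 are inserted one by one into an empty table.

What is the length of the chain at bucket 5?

Insert 156: h=0, bucket 0 empty → new chain.
Insert 527: h=5, bucket 5 empty → new chain.
Insert 790: h=4, bucket 4 empty → new chain.
Insert 101: h=5, bucket 5 nonempty → append to chain.
Insert 565: h=1, bucket 1 empty → new chain.
Insert 17: h=5, bucket 5 nonempty → append to chain.
Insert 799: h=1, bucket 1 nonempty → append to chain.
Insert 475: h=1, bucket 1 nonempty → append to chain.
Insert 590: h=2, bucket 2 empty → new chain.
Insert 93: h=3, bucket 3 empty → new chain.
Insert 875: h=5, bucket 5 nonempty → append to chain.
Insert 878: h=2, bucket 2 nonempty → append to chain.
Final buckets:
0: 156
1: 565 -> 799 -> 475
2: 590 -> 878
3: 93
4: 790
5: 527 -> 101 -> 17 -> 875

4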